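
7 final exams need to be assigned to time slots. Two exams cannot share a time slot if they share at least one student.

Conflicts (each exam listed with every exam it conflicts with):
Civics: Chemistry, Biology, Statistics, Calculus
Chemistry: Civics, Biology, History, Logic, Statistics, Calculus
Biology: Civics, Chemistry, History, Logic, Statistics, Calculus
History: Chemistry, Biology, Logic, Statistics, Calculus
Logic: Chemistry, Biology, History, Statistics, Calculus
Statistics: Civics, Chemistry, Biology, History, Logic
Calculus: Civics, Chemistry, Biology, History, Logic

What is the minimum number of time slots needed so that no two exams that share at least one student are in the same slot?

5

Chemistry, Biology, History, Logic, Statistics are mutually in conflict, so at least 5 time slots are needed.
5 time slots suffice: time slot 1 → {Chemistry}; time slot 2 → {Biology}; time slot 3 → {Statistics, Calculus}; time slot 4 → {Civics, History}; time slot 5 → {Logic}. Each listed conflict is separated.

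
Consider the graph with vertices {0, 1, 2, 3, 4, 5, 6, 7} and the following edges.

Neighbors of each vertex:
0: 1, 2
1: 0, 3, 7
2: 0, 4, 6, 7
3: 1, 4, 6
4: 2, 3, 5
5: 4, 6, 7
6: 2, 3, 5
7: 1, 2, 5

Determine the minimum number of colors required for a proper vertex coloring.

The cycle 4-2-0-1-3-4 has odd length 5, so it cannot be 2-colored; at least 3 colors are needed.
3 colors suffice: 0=b, 1=a, 2=a, 3=c, 4=b, 5=a, 6=b, 7=b. No two adjacent vertices share a color.

3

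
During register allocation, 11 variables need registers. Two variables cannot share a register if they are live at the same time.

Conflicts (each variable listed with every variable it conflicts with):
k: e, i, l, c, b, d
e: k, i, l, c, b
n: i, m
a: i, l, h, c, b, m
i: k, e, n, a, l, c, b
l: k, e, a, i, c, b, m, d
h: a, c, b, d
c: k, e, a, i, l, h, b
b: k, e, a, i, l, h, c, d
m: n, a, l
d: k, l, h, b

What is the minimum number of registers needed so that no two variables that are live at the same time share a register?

6

k, e, i, l, c, b are mutually in conflict, so at least 6 registers are needed.
6 registers suffice: k=5, e=6, n=2, a=5, i=4, l=2, h=2, c=3, b=1, m=1, d=3. Every pair that conflicts lands in different registers.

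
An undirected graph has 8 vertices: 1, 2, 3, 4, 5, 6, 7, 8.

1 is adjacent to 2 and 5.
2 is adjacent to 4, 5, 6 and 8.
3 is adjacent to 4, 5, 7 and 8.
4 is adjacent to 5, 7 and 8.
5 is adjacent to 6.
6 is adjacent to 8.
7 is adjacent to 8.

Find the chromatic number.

3, 4, 7, 8 form a clique, so at least 4 colors are needed.
4 colors suffice: 1=b, 2=c, 3=c, 4=b, 5=a, 6=b, 7=d, 8=a. Every edge joins two different colors.

4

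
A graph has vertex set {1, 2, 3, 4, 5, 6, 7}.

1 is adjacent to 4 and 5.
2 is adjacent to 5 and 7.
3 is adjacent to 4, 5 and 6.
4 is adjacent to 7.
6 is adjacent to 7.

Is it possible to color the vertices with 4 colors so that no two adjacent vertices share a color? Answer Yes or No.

The chromatic number is 3. The cycle 5-3-4-7-2-5 has odd length 5, so it cannot be 2-colored; at least 3 colors are needed.
A valid assignment using 3 colors: 1=b, 2=c, 3=b, 4=a, 5=a, 6=a, 7=b.
Since 4 ≥ 3, a proper 4-coloring certainly exists.

Yes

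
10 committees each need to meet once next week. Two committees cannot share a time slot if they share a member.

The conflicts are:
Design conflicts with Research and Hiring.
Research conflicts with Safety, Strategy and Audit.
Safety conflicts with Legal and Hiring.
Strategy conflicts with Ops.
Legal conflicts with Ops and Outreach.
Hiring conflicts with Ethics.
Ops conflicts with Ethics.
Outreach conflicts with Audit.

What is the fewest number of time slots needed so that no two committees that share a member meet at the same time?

The cycle Outreach-Audit-Research-Safety-Legal-Outreach has odd length 5, so it cannot be 2-colored; at least 3 time slots are needed.
A valid assignment using 3 time slots: Design=2, Research=1, Safety=2, Strategy=3, Legal=1, Hiring=1, Ops=2, Outreach=3, Audit=2, Ethics=3. Every pair that conflicts lands in different time slots.

3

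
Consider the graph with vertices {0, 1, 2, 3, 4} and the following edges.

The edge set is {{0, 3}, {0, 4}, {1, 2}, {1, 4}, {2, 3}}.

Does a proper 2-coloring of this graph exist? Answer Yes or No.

The cycle 0-4-1-2-3-0 has odd length 5, so it cannot be 2-colored; at least 3 colors are needed.
So 2 colors are not enough.

No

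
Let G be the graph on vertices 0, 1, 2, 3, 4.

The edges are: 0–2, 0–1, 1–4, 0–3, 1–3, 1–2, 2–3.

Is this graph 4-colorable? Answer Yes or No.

Yes

The chromatic number is 4. 0, 1, 2, 3 are pairwise adjacent (a clique of size 4), so at least 4 colors are needed.
4 colors suffice: color red → {1}; color blue → {2, 4}; color green → {0}; color yellow → {3}.
That is already a proper 4-coloring.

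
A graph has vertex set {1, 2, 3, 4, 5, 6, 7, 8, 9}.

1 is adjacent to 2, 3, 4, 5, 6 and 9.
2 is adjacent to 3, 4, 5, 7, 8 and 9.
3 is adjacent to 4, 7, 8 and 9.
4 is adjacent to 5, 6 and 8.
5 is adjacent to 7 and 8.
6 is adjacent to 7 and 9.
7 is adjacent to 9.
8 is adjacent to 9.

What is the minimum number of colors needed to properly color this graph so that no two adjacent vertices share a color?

4

2, 4, 5, 8 are pairwise adjacent (a clique of size 4), so at least 4 colors are needed.
4 colors suffice: 1=d, 2=a, 3=c, 4=b, 5=c, 6=a, 7=d, 8=d, 9=b. Each edge has distinct colors on its endpoints.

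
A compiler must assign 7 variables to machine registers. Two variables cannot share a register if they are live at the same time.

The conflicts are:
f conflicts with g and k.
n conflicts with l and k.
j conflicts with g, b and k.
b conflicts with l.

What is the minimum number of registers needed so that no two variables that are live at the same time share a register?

3

The cycle k-n-l-b-j-k has odd length 5, so it cannot be 2-colored; at least 3 registers are needed.
Using 3 registers: f=2, n=2, j=2, g=1, b=3, l=1, k=1. Each listed conflict is separated.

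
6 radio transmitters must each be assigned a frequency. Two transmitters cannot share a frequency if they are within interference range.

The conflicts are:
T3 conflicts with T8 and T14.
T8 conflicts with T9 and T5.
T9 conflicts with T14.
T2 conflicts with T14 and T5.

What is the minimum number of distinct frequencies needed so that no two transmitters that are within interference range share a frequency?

The cycle T5-T8-T9-T14-T2-T5 has odd length 5, so it cannot be 2-colored; at least 3 frequencies are needed.
3 frequencies suffice: T3=2, T8=1, T9=2, T2=3, T14=1, T5=2. Each listed conflict is separated.

3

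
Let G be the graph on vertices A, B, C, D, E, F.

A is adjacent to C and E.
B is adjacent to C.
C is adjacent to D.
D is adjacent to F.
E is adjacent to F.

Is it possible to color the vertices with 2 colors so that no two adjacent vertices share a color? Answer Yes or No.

The cycle F-D-C-A-E-F has odd length 5, so it cannot be 2-colored; at least 3 colors are needed.
So 2 colors are not enough.

No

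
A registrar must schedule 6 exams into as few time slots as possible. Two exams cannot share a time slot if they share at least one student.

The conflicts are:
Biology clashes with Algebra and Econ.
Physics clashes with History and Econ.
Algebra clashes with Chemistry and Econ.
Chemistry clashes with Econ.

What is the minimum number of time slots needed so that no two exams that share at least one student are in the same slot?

Algebra, Chemistry, Econ all conflict with each other, so at least 3 time slots are needed.
3 time slots suffice: time slot 1 → {History, Econ}; time slot 2 → {Physics, Algebra}; time slot 3 → {Biology, Chemistry}. Each listed conflict is separated.

3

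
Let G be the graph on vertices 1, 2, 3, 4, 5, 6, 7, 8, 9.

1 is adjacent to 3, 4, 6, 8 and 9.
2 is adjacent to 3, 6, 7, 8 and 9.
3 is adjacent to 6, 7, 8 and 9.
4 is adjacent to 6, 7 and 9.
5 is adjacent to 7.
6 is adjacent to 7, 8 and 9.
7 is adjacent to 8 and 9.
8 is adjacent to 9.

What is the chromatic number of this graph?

6

2, 3, 6, 7, 8, 9 form a clique, so at least 6 colors are needed.
6 colors suffice: color red → {5, 9}; color blue → {6}; color green → {1, 7}; color yellow → {3, 4}; color purple → {8}; color orange → {2}. Every edge joins two different colors.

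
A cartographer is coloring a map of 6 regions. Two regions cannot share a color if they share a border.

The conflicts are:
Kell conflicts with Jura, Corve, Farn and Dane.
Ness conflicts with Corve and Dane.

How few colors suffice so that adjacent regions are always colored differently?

2

Kell and Dane conflict, so at least 2 colors are needed.
2 colors suffice: color 1 → {Kell, Ness}; color 2 → {Jura, Corve, Farn, Dane}. Each listed conflict is separated.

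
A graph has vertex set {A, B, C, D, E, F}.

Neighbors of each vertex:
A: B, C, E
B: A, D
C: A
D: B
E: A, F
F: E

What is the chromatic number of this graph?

2

A and E are adjacent, so at least 2 colors are needed.
2 colors suffice: A=red, B=blue, C=blue, D=red, E=blue, F=red. Each edge has distinct colors on its endpoints.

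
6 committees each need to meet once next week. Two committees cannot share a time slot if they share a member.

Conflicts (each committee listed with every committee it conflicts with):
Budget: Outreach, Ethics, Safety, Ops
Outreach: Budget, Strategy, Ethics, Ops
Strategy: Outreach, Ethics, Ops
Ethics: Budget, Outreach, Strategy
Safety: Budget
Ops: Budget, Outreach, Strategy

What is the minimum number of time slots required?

3

Budget, Outreach, Ops pairwise conflict, so at least 3 time slots are needed.
3 time slots suffice: time slot 1 → {Budget, Strategy}; time slot 2 → {Outreach, Safety}; time slot 3 → {Ethics, Ops}. No two conflicting committees share a time slot.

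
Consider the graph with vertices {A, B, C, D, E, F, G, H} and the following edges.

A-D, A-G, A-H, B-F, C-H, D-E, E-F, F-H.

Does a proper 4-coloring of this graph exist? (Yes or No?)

The chromatic number is 3. The cycle F-H-A-D-E-F has odd length 5, so it cannot be 2-colored; at least 3 colors are needed.
3 colors suffice: color 1 → {A, C, F}; color 2 → {B, E, G, H}; color 3 → {D}.
Since 4 ≥ 3, a proper 4-coloring certainly exists.

Yes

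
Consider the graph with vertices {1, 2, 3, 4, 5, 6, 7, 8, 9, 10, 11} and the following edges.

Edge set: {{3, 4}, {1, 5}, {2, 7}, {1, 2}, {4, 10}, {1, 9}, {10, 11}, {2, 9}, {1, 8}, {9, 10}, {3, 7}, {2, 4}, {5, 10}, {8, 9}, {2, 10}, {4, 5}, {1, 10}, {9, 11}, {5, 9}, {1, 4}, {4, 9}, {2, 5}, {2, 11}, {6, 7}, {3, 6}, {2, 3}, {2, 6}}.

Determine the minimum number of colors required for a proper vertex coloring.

6

1, 2, 4, 5, 9, 10 are mutually adjacent (a clique of size 6), so at least 6 colors are needed.
6 colors suffice: color a → {2, 8}; color b → {3, 9}; color c → {1, 6, 11}; color d → {7, 10}; color e → {4}; color f → {5}. Each edge has distinct colors on its endpoints.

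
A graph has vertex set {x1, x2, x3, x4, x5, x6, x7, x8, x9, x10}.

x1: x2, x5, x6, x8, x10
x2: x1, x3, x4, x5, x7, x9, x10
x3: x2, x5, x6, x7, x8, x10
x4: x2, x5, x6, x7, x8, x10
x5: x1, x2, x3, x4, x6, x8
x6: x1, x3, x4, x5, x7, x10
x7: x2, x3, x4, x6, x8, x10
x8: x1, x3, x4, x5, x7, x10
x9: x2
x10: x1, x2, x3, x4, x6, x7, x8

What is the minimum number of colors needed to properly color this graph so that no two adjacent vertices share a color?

x4, x7, x8, x10 form a clique, so at least 4 colors are needed.
4 colors suffice: color 1 → {x5, x9, x10}; color 2 → {x2, x6, x8}; color 3 → {x1, x3, x4}; color 4 → {x7}. No two adjacent vertices share a color.

4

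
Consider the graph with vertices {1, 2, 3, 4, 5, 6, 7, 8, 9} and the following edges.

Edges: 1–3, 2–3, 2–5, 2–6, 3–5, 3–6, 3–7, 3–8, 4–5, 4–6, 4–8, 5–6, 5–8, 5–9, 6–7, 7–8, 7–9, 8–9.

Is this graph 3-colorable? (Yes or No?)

2, 3, 5, 6 are mutually adjacent (a clique of size 4), so at least 4 colors are needed.
So 3 colors are not enough.

No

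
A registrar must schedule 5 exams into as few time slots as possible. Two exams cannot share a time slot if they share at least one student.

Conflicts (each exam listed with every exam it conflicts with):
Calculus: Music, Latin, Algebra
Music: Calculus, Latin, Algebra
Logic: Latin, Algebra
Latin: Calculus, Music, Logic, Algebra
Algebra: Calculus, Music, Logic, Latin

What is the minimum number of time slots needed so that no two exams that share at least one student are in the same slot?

4

Calculus, Music, Latin, Algebra pairwise conflict, so at least 4 time slots are needed.
4 time slots suffice: Calculus=3, Music=4, Logic=3, Latin=2, Algebra=1. Every pair that conflicts lands in different time slots.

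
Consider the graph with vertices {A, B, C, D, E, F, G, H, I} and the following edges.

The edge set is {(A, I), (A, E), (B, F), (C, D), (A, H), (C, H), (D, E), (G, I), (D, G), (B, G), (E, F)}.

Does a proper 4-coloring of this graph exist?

Yes

The chromatic number is 3. The cycle E-D-C-H-A-E has odd length 5, so it cannot be 2-colored; at least 3 colors are needed.
3 colors suffice: color 1 → {C, E, G}; color 2 → {A, D, F}; color 3 → {B, H, I}.
Since 4 ≥ 3, a proper 4-coloring certainly exists.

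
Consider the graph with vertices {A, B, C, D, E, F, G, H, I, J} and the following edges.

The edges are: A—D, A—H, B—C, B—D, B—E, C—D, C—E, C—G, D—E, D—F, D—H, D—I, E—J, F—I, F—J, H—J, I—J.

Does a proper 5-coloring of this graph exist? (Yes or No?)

The chromatic number is 4. B, C, D, E form a clique, so at least 4 colors are needed.
One proper 4-coloring: A=3, B=4, C=3, D=1, E=2, F=3, G=1, H=2, I=2, J=1.
Since 5 ≥ 4, a proper 5-coloring certainly exists.

Yes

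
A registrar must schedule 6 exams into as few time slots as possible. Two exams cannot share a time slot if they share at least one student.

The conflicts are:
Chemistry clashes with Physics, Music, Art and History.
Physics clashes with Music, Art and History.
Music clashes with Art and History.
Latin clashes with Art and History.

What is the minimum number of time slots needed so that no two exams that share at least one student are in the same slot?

4

Chemistry, Physics, Music, Art pairwise conflict, so at least 4 time slots are needed.
4 time slots suffice: time slot 1 → {Art, History}; time slot 2 → {Chemistry, Latin}; time slot 3 → {Music}; time slot 4 → {Physics}. Every pair that conflicts lands in different time slots.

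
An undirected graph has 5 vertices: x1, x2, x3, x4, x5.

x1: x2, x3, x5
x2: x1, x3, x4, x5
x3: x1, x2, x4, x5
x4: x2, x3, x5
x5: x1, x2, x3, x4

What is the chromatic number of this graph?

x2, x3, x4, x5 are pairwise adjacent (a clique of size 4), so at least 4 colors are needed.
A valid assignment using 4 colors: x1=4, x2=1, x3=2, x4=4, x5=3. No two adjacent vertices share a color.

4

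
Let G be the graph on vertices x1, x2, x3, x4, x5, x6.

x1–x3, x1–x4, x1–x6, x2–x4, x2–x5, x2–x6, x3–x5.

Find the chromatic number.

The cycle x5-x2-x4-x1-x3-x5 has odd length 5, so it cannot be 2-colored; at least 3 colors are needed.
A valid assignment using 3 colors: x1=1, x2=1, x3=2, x4=2, x5=3, x6=2. No two adjacent vertices share a color.

3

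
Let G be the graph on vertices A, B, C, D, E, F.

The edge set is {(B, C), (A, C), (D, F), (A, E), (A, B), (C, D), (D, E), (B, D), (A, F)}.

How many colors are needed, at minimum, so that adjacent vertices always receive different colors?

3

B, C, D are pairwise adjacent, so at least 3 colors are needed.
A valid assignment using 3 colors: A=1, B=3, C=2, D=1, E=2, F=2. Each edge has distinct colors on its endpoints.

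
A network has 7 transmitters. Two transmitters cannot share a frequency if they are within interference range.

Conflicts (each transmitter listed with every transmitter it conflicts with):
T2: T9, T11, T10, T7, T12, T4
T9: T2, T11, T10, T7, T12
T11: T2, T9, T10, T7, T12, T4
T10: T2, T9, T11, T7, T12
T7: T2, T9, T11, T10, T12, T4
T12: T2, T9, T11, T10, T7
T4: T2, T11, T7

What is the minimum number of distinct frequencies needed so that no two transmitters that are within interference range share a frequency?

T2, T9, T11, T10, T7, T12 all conflict with each other, so at least 6 frequencies are needed.
6 frequencies suffice: frequency 1 → {T11}; frequency 2 → {T2}; frequency 3 → {T7}; frequency 4 → {T9, T4}; frequency 5 → {T10}; frequency 6 → {T12}. Every pair that conflicts lands in different frequencies.

6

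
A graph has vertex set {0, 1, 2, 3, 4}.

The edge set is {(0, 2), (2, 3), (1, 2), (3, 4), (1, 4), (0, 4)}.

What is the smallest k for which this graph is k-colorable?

2

2 and 3 are adjacent, so at least 2 colors are needed.
2 colors suffice: color red → {2, 4}; color blue → {0, 1, 3}. No two adjacent vertices share a color.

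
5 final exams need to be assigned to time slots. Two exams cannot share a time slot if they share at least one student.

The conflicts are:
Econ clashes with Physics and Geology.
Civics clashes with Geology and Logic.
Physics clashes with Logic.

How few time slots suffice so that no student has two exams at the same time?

3

The cycle Physics-Logic-Civics-Geology-Econ-Physics has odd length 5, so it cannot be 2-colored; at least 3 time slots are needed.
3 time slots suffice: time slot 1 → {Econ, Civics}; time slot 2 → {Geology, Logic}; time slot 3 → {Physics}. No two conflicting exams share a time slot.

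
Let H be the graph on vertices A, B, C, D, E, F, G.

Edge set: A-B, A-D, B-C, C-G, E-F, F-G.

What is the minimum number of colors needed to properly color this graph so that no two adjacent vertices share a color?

2

B and C are adjacent, so at least 2 colors are needed.
One proper 2-coloring: A=2, B=1, C=2, D=1, E=1, F=2, G=1. Each edge has distinct colors on its endpoints.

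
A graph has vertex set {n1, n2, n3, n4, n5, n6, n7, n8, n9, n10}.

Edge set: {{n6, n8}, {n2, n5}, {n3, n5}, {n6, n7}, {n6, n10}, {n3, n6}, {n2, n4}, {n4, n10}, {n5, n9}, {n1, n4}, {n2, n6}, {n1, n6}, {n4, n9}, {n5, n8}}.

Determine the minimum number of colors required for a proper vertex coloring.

n6 and n10 are adjacent, so at least 2 colors are needed.
2 colors suffice: color 1 → {n4, n5, n6}; color 2 → {n1, n2, n3, n7, n8, n9, n10}. No two adjacent vertices share a color.

2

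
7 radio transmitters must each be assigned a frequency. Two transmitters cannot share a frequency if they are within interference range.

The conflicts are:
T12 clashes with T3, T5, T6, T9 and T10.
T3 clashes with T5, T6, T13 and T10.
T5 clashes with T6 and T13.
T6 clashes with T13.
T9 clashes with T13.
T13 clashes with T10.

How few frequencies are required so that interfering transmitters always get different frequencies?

4

T3, T5, T6, T13 pairwise conflict, so at least 4 frequencies are needed.
4 frequencies suffice: frequency 1 → {T12, T13}; frequency 2 → {T3, T9}; frequency 3 → {T5, T10}; frequency 4 → {T6}. No two conflicting transmitters share a frequency.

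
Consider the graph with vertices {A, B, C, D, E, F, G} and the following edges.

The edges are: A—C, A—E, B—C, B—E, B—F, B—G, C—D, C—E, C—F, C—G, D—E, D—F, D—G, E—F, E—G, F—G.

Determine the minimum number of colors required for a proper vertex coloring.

5

C, D, E, F, G form a clique, so at least 5 colors are needed.
One proper 5-coloring: A=3, B=5, C=2, D=5, E=1, F=4, G=3. Every edge joins two different colors.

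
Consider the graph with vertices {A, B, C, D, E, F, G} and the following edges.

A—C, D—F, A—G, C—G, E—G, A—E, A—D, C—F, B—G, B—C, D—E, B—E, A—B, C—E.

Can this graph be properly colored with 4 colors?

A, B, C, E, G are mutually adjacent (a clique of size 5), so at least 5 colors are needed.
So 4 colors are not enough.

No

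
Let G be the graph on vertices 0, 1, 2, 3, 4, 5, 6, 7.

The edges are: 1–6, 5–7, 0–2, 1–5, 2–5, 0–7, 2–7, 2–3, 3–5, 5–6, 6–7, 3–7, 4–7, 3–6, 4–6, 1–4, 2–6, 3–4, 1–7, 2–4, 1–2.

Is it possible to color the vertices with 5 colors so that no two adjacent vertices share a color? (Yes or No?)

Yes

The chromatic number is 5. 2, 3, 4, 6, 7 form a clique, so at least 5 colors are needed.
5 colors suffice: color a → {7}; color b → {2}; color c → {0, 6}; color d → {1, 3}; color e → {4, 5}.
That is already a proper 5-coloring.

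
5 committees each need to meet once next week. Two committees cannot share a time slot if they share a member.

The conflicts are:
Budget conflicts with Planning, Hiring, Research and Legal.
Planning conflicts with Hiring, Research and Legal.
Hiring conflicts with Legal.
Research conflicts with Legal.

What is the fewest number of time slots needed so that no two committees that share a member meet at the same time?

4

Budget, Planning, Research, Legal pairwise conflict, so at least 4 time slots are needed.
4 time slots suffice: time slot 1 → {Budget}; time slot 2 → {Legal}; time slot 3 → {Planning}; time slot 4 → {Hiring, Research}. No two conflicting committees share a time slot.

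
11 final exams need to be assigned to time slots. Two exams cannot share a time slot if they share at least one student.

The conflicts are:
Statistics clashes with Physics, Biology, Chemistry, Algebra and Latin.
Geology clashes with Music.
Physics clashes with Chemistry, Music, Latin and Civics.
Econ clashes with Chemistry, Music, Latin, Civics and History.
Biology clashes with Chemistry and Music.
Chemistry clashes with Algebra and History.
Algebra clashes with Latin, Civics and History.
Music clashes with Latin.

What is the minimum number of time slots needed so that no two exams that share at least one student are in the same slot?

Statistics, Biology, Chemistry pairwise conflict, so at least 3 time slots are needed.
A valid assignment using 3 time slots: Statistics=2, Geology=1, Physics=3, Econ=3, Biology=3, Chemistry=1, Algebra=3, Music=2, Latin=1, Civics=1, History=2. Each listed conflict is separated.

3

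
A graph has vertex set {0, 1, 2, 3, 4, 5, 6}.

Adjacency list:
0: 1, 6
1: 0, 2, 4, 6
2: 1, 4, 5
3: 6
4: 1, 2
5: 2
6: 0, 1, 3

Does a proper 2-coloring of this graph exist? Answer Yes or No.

No

1, 2, 4 are pairwise adjacent, so at least 3 colors are needed.
So 2 colors are not enough.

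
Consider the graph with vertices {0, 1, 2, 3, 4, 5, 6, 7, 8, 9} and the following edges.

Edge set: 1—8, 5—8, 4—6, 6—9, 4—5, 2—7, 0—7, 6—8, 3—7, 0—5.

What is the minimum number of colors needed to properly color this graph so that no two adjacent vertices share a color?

5 and 8 are adjacent, so at least 2 colors are needed.
2 colors suffice: color a → {0, 2, 3, 4, 8, 9}; color b → {1, 5, 6, 7}. No two adjacent vertices share a color.

2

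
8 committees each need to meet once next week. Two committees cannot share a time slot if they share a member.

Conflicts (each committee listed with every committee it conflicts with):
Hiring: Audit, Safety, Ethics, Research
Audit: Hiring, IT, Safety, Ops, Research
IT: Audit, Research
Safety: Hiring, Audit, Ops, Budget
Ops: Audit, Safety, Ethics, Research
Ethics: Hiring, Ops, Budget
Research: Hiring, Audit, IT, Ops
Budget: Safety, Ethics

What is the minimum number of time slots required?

3

Audit, Ops, Research are mutually in conflict, so at least 3 time slots are needed.
Using 3 time slots: Hiring=2, Audit=1, IT=2, Safety=3, Ops=2, Ethics=1, Research=3, Budget=2. Every pair that conflicts lands in different time slots.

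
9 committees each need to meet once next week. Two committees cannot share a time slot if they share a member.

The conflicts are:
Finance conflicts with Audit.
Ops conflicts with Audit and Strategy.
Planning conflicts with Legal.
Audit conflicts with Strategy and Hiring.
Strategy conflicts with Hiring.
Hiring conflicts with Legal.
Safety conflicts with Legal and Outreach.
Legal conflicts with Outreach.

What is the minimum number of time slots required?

Safety, Legal, Outreach pairwise conflict, so at least 3 time slots are needed.
3 time slots suffice: time slot 1 → {Audit, Legal}; time slot 2 → {Finance, Planning, Strategy, Outreach}; time slot 3 → {Ops, Hiring, Safety}. Every pair that conflicts lands in different time slots.

3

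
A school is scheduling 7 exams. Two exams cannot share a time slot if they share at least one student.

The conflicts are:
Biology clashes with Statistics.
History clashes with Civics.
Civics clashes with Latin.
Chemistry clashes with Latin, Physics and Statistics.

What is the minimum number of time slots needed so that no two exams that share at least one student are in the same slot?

2

Chemistry and Statistics conflict, so at least 2 time slots are needed.
Using 2 time slots: Biology=1, History=2, Civics=1, Chemistry=1, Latin=2, Physics=2, Statistics=2. Every pair that conflicts lands in different time slots.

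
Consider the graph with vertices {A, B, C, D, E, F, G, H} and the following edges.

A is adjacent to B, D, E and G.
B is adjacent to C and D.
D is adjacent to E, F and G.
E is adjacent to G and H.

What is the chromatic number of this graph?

4

A, D, E, G are pairwise adjacent (a clique of size 4), so at least 4 colors are needed.
A valid assignment using 4 colors: A=3, B=2, C=1, D=1, E=2, F=2, G=4, H=1. Each edge has distinct colors on its endpoints.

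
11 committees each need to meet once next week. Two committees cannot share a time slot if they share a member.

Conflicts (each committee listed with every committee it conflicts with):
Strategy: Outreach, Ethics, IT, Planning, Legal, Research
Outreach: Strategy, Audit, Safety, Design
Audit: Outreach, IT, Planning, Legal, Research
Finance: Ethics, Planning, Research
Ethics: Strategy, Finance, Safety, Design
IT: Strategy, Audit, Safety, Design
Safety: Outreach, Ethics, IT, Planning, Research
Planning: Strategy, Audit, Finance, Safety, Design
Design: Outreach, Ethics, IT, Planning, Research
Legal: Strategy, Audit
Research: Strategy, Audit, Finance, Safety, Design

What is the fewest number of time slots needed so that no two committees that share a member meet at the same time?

Finance and Ethics conflict, so at least 2 time slots are needed.
2 time slots suffice: time slot 1 → {Strategy, Audit, Finance, Safety, Design}; time slot 2 → {Outreach, Ethics, IT, Planning, Legal, Research}. Every pair that conflicts lands in different time slots.

2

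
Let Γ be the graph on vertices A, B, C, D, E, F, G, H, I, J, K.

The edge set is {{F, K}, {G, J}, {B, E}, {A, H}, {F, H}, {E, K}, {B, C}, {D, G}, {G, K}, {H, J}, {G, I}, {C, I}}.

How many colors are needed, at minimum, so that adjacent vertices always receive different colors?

3

The cycle J-G-K-F-H-J has odd length 5, so it cannot be 2-colored; at least 3 colors are needed.
3 colors suffice: color 1 → {C, E, G, H}; color 2 → {A, B, D, I, J, K}; color 3 → {F}. No two adjacent vertices share a color.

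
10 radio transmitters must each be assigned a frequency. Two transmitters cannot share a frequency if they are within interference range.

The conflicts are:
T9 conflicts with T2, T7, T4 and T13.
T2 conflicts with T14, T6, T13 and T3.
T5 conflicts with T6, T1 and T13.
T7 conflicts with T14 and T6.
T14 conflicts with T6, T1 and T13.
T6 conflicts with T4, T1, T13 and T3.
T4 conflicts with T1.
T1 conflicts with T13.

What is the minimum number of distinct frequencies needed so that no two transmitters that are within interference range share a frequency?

4

T2, T14, T6, T13 are mutually in conflict, so at least 4 frequencies are needed.
4 frequencies suffice: frequency 1 → {T9, T6}; frequency 2 → {T7, T4, T13, T3}; frequency 3 → {T2, T1}; frequency 4 → {T5, T14}. Every pair that conflicts lands in different frequencies.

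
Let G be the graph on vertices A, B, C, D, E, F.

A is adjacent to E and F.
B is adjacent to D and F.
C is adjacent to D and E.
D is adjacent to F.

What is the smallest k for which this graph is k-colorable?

3

B, D, F are mutually adjacent, so at least 3 colors are needed.
One proper 3-coloring: A=red, B=green, C=blue, D=red, E=green, F=blue. No two adjacent vertices share a color.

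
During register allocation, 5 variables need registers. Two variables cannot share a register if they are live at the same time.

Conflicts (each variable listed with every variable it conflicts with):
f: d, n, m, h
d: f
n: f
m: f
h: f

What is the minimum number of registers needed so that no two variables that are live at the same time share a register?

2

f and h conflict, so at least 2 registers are needed.
2 registers suffice: register 1 → {f}; register 2 → {d, n, m, h}. Each listed conflict is separated.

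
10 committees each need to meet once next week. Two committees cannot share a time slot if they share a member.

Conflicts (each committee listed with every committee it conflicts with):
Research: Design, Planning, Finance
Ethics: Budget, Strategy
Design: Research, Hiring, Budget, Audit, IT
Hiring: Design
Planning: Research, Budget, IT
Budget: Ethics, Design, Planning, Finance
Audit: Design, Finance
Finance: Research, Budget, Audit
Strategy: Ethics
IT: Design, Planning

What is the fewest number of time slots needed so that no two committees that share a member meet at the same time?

Planning and IT conflict, so at least 2 time slots are needed.
2 time slots suffice: time slot 1 → {Ethics, Design, Planning, Finance}; time slot 2 → {Research, Hiring, Budget, Audit, Strategy, IT}. Every pair that conflicts lands in different time slots.

2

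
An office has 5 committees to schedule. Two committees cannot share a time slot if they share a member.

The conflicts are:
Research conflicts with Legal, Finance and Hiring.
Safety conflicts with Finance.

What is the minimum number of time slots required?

Safety and Finance conflict, so at least 2 time slots are needed.
2 time slots suffice: Research=1, Legal=2, Safety=1, Finance=2, Hiring=2. Every pair that conflicts lands in different time slots.

2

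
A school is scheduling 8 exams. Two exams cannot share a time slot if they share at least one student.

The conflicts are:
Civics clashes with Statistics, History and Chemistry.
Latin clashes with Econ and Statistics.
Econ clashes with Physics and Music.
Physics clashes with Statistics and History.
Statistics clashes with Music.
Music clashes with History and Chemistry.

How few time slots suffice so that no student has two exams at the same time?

2

Latin and Econ conflict, so at least 2 time slots are needed.
Using 2 time slots: Civics=1, Latin=1, Econ=2, Physics=1, Statistics=2, Music=1, History=2, Chemistry=2. No two conflicting exams share a time slot.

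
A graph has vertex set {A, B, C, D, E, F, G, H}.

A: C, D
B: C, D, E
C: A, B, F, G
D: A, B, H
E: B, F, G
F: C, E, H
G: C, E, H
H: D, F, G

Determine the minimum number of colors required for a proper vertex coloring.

The cycle A-C-F-H-D-A has odd length 5, so it cannot be 2-colored; at least 3 colors are needed.
3 colors suffice: color 1 → {C, D, E}; color 2 → {A, B, F, G}; color 3 → {H}. Each edge has distinct colors on its endpoints.

3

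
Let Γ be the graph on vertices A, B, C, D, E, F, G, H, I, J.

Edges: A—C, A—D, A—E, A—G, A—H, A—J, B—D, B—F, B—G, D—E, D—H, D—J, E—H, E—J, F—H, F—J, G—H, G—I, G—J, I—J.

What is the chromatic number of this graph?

4

A, D, E, J are pairwise adjacent (a clique of size 4), so at least 4 colors are needed.
A valid assignment using 4 colors: A=2, B=1, C=1, D=3, E=4, F=2, G=3, H=1, I=2, J=1. Every edge joins two different colors.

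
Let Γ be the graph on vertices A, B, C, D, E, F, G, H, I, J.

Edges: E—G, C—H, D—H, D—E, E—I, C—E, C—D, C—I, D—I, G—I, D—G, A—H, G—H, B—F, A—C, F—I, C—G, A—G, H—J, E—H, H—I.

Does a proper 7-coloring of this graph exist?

The chromatic number is 6. C, D, E, G, H, I are mutually adjacent (a clique of size 6), so at least 6 colors are needed.
One proper 6-coloring: A=2, B=2, C=4, D=5, E=6, F=1, G=3, H=1, I=2, J=2.
Since 7 ≥ 6, a proper 7-coloring certainly exists.

Yes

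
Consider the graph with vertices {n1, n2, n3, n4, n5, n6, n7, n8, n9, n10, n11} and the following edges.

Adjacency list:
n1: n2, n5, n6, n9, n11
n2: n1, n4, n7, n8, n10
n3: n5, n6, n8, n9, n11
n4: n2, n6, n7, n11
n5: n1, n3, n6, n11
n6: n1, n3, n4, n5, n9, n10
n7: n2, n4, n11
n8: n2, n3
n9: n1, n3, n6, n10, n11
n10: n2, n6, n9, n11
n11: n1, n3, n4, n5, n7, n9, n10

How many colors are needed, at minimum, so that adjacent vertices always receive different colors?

n1, n6, n9 are pairwise adjacent, so at least 3 colors are needed.
3 colors suffice: color 1 → {n2, n6, n11}; color 2 → {n1, n3, n4, n10}; color 3 → {n5, n7, n8, n9}. Every edge joins two different colors.

3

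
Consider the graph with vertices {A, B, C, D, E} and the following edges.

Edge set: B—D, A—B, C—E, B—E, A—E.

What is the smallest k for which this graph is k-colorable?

A, B, E are mutually adjacent, so at least 3 colors are needed.
One proper 3-coloring: A=3, B=1, C=1, D=2, E=2. No two adjacent vertices share a color.

3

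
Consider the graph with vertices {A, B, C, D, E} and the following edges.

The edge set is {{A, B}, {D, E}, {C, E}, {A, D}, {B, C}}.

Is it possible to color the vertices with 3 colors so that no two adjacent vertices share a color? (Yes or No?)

The chromatic number is 3. The cycle B-C-E-D-A-B has odd length 5, so it cannot be 2-colored; at least 3 colors are needed.
3 colors suffice: color 1 → {B, E}; color 2 → {A, C}; color 3 → {D}.
That is already a proper 3-coloring.

Yes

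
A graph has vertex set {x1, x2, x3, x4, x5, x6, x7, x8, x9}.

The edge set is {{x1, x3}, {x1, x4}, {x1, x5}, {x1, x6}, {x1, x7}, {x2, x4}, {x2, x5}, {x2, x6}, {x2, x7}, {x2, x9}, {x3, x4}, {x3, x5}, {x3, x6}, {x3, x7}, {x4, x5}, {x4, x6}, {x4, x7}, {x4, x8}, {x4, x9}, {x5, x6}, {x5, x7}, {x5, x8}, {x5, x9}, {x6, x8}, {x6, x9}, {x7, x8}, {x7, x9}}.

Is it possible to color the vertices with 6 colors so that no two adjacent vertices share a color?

Yes

The chromatic number is 5. x1, x3, x4, x5, x6 are pairwise adjacent (a clique of size 5), so at least 5 colors are needed.
5 colors suffice: color 1 → {x5}; color 2 → {x4}; color 3 → {x6, x7}; color 4 → {x1, x2, x8}; color 5 → {x3, x9}.
Since 6 ≥ 5, a proper 6-coloring certainly exists.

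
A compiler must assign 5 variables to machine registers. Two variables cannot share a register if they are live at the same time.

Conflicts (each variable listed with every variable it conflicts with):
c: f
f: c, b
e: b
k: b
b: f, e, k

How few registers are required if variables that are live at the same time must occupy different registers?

f and b conflict, so at least 2 registers are needed.
2 registers suffice: register 1 → {c, b}; register 2 → {f, e, k}. Every pair that conflicts lands in different registers.

2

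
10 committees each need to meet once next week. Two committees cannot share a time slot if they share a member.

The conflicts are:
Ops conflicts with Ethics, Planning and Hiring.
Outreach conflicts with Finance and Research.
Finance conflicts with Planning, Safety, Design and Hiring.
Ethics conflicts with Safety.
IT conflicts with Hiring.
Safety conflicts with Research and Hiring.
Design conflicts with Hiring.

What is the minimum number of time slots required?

Finance, Safety, Hiring pairwise conflict, so at least 3 time slots are needed.
3 time slots suffice: Ops=1, Outreach=2, Finance=1, Ethics=2, IT=1, Planning=2, Safety=3, Research=1, Design=3, Hiring=2. Every pair that conflicts lands in different time slots.

3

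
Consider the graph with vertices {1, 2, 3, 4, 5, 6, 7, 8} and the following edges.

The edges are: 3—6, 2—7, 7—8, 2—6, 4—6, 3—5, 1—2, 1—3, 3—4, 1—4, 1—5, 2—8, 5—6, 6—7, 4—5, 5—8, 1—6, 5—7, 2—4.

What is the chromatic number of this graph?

5

1, 3, 4, 5, 6 are pairwise adjacent (a clique of size 5), so at least 5 colors are needed.
5 colors suffice: color red → {2, 5}; color blue → {6, 8}; color green → {4, 7}; color yellow → {1}; color purple → {3}. No two adjacent vertices share a color.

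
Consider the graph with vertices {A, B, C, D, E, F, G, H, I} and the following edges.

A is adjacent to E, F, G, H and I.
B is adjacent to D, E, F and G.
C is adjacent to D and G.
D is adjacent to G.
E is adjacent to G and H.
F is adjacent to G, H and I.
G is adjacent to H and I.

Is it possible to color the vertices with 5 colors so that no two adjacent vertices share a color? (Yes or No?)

The chromatic number is 4. A, F, G, I are mutually adjacent (a clique of size 4), so at least 4 colors are needed.
4 colors suffice: color 1 → {G}; color 2 → {A, B, C}; color 3 → {D, E, F}; color 4 → {H, I}.
Since 5 ≥ 4, a proper 5-coloring certainly exists.

Yes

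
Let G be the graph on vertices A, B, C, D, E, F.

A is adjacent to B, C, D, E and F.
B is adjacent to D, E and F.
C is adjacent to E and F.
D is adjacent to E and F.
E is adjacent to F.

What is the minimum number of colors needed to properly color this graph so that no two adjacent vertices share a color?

A, B, D, E, F form a clique, so at least 5 colors are needed.
A valid assignment using 5 colors: A=3, B=5, C=4, D=4, E=1, F=2. Each edge has distinct colors on its endpoints.

5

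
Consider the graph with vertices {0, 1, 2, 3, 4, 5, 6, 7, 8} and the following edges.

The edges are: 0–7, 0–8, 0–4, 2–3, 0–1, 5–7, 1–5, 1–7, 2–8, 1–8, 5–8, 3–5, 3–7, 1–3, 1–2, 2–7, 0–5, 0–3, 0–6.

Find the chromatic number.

0, 1, 3, 5, 7 form a clique, so at least 5 colors are needed.
5 colors suffice: color a → {0, 2}; color b → {1, 4, 6}; color c → {7, 8}; color d → {3}; color e → {5}. Every edge joins two different colors.

5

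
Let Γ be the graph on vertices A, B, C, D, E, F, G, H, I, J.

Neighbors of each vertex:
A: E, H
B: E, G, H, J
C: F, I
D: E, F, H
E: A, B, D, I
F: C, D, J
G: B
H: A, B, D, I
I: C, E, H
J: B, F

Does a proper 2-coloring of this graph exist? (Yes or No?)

The cycle C-I-E-D-F-C has odd length 5, so it cannot be 2-colored; at least 3 colors are needed.
So 2 colors are not enough.

No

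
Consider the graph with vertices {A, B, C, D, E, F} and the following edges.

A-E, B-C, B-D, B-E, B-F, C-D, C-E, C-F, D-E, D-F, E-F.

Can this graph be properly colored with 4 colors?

No

B, C, D, E, F are pairwise adjacent (a clique of size 5), so at least 5 colors are needed.
So 4 colors are not enough.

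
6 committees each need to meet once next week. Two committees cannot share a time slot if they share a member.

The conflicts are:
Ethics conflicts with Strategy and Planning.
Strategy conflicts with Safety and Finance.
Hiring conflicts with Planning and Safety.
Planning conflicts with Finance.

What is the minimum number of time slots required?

3

The cycle Hiring-Safety-Strategy-Finance-Planning-Hiring has odd length 5, so it cannot be 2-colored; at least 3 time slots are needed.
3 time slots suffice: time slot 1 → {Strategy, Planning}; time slot 2 → {Ethics, Safety, Finance}; time slot 3 → {Hiring}. Every pair that conflicts lands in different time slots.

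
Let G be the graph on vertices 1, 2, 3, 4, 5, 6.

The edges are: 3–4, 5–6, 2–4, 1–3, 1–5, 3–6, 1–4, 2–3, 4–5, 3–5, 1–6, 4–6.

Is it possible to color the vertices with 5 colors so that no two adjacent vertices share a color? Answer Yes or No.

Yes

The chromatic number is 5. 1, 3, 4, 5, 6 are pairwise adjacent (a clique of size 5), so at least 5 colors are needed.
5 colors suffice: 1=c, 2=c, 3=a, 4=b, 5=e, 6=d.
That is already a proper 5-coloring.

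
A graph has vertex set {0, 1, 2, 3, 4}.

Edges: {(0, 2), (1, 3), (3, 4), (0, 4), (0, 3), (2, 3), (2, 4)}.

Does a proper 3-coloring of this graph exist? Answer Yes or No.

No

0, 2, 3, 4 form a clique, so at least 4 colors are needed.
So 3 colors are not enough.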